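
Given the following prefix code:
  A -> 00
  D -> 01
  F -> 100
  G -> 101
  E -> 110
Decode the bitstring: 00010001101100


Decoding step by step:
Bits 00 -> A
Bits 01 -> D
Bits 00 -> A
Bits 01 -> D
Bits 101 -> G
Bits 100 -> F


Decoded message: ADADGF


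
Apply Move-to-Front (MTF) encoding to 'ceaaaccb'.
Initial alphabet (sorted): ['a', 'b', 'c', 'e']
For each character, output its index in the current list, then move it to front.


MTF encoding:
'c': index 2 in ['a', 'b', 'c', 'e'] -> ['c', 'a', 'b', 'e']
'e': index 3 in ['c', 'a', 'b', 'e'] -> ['e', 'c', 'a', 'b']
'a': index 2 in ['e', 'c', 'a', 'b'] -> ['a', 'e', 'c', 'b']
'a': index 0 in ['a', 'e', 'c', 'b'] -> ['a', 'e', 'c', 'b']
'a': index 0 in ['a', 'e', 'c', 'b'] -> ['a', 'e', 'c', 'b']
'c': index 2 in ['a', 'e', 'c', 'b'] -> ['c', 'a', 'e', 'b']
'c': index 0 in ['c', 'a', 'e', 'b'] -> ['c', 'a', 'e', 'b']
'b': index 3 in ['c', 'a', 'e', 'b'] -> ['b', 'c', 'a', 'e']


Output: [2, 3, 2, 0, 0, 2, 0, 3]


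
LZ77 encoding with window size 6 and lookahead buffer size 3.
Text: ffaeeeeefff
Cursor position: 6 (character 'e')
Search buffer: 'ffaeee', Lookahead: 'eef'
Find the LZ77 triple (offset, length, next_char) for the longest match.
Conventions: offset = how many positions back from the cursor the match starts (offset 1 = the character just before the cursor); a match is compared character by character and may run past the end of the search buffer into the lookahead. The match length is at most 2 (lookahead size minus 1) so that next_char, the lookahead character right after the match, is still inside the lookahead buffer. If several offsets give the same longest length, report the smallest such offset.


Try each offset into the search buffer:
  offset=1 (pos 5, char 'e'): match length 2
  offset=2 (pos 4, char 'e'): match length 2
  offset=3 (pos 3, char 'e'): match length 2
  offset=4 (pos 2, char 'a'): match length 0
  offset=5 (pos 1, char 'f'): match length 0
  offset=6 (pos 0, char 'f'): match length 0
Longest match has length 2, found at offsets 1, 2, 3; take the smallest, offset 1.
next_char = character at position 6 + 2 = 8 -> 'f'

Best match: offset=1, length=2 (matching 'ee' starting at position 5)
LZ77 triple: (1, 2, 'f')


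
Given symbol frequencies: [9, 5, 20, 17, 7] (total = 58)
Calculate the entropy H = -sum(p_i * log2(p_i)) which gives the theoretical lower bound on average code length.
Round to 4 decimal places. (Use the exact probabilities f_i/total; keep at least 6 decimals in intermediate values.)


Per-symbol terms -p_i * log2(p_i) with p_i = f_i/58:
  p = 9/58 = 0.155172: log2(p) = -2.688056, -p*log2(p) = 0.417112
  p = 5/58 = 0.086207: log2(p) = -3.536053, -p*log2(p) = 0.304832
  p = 20/58 = 0.344828: log2(p) = -1.536053, -p*log2(p) = 0.529673
  p = 17/58 = 0.293103: log2(p) = -1.770518, -p*log2(p) = 0.518945
  p = 7/58 = 0.120690: log2(p) = -3.050626, -p*log2(p) = 0.368179
H = 0.417112 + 0.304832 + 0.529673 + 0.518945 + 0.368179 = 2.138741

H = 2.1387 bits/symbol


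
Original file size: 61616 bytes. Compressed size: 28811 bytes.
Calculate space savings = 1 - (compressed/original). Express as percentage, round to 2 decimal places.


ratio = compressed/original = 28811/61616 = 0.46759
savings = 1 - ratio = 1 - 0.46759 = 0.53241
as a percentage: 0.53241 * 100 = 53.24%

Space savings = 1 - 28811/61616 = 53.24%


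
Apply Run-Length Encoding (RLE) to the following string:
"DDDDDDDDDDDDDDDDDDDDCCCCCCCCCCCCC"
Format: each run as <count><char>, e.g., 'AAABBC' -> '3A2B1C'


Scanning runs left to right:
  i=0: run of 'D' x 20 -> '20D'
  i=20: run of 'C' x 13 -> '13C'

RLE = 20D13C


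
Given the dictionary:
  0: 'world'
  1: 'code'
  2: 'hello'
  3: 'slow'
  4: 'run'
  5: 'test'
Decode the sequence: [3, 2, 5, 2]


Look up each index in the dictionary:
  3 -> 'slow'
  2 -> 'hello'
  5 -> 'test'
  2 -> 'hello'

Decoded: "slow hello test hello"


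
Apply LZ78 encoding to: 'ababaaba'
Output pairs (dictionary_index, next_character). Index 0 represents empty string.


LZ78 encoding steps:
Dictionary: {0: ''}
Step 1: w='' (idx 0), next='a' -> output (0, 'a'), add 'a' as idx 1
Step 2: w='' (idx 0), next='b' -> output (0, 'b'), add 'b' as idx 2
Step 3: w='a' (idx 1), next='b' -> output (1, 'b'), add 'ab' as idx 3
Step 4: w='a' (idx 1), next='a' -> output (1, 'a'), add 'aa' as idx 4
Step 5: w='b' (idx 2), next='a' -> output (2, 'a'), add 'ba' as idx 5


Encoded: [(0, 'a'), (0, 'b'), (1, 'b'), (1, 'a'), (2, 'a')]


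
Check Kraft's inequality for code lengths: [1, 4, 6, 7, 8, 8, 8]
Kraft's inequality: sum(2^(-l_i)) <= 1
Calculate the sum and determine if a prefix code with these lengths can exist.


Sum = 2^(-1) + 2^(-4) + 2^(-6) + 2^(-7) + 2^(-8) + 2^(-8) + 2^(-8)
    = 0.5 + 0.0625 + 0.015625 + 0.0078125 + 0.00390625 + 0.00390625 + 0.00390625
    = 153/256 = 0.59765625
Since 0.59765625 <= 1, Kraft's inequality IS satisfied.
A prefix code with these lengths CAN exist.

Kraft sum = 0.59765625. Satisfied.


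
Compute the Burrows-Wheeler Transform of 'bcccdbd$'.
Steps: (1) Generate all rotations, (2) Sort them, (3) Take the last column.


Rotations (sorted):
  0: $bcccdbd -> last char: d
  1: bcccdbd$ -> last char: $
  2: bd$bcccd -> last char: d
  3: cccdbd$b -> last char: b
  4: ccdbd$bc -> last char: c
  5: cdbd$bcc -> last char: c
  6: d$bcccdb -> last char: b
  7: dbd$bccc -> last char: c


BWT = d$dbccbc


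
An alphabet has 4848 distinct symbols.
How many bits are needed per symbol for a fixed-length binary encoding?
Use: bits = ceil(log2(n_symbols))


log2(4848) = 12.2432
Bracket: 2^12 = 4096 < 4848 <= 2^13 = 8192
So ceil(log2(4848)) = 13

bits = ceil(log2(4848)) = ceil(12.2432) = 13 bits


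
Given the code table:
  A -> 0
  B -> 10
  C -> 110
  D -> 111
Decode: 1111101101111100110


Decoding:
111 -> D
110 -> C
110 -> C
111 -> D
110 -> C
0 -> A
110 -> C


Result: DCCDCAC


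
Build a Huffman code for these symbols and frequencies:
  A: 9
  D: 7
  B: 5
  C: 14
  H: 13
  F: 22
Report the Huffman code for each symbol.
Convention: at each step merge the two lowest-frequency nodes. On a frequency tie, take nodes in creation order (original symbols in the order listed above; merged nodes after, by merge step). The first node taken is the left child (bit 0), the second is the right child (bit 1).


Huffman tree construction:
Step 1: Merge B(5) + D(7) = 12
Step 2: Merge A(9) + (B+D)(12) = 21
Step 3: Merge H(13) + C(14) = 27
Step 4: Merge (A+(B+D))(21) + F(22) = 43
Step 5: Merge (H+C)(27) + ((A+(B+D))+F)(43) = 70
Read each symbol's code off the tree from the root (left child = 0, right child = 1).

Codes:
  A: 100 (length 3)
  D: 1011 (length 4)
  B: 1010 (length 4)
  C: 01 (length 2)
  H: 00 (length 2)
  F: 11 (length 2)
Average code length: 173/70 = 2.4714 bits/symbol


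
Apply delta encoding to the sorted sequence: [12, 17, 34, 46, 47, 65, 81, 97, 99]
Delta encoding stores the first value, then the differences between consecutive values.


First value: 12
Deltas:
  17 - 12 = 5
  34 - 17 = 17
  46 - 34 = 12
  47 - 46 = 1
  65 - 47 = 18
  81 - 65 = 16
  97 - 81 = 16
  99 - 97 = 2


Delta encoded: [12, 5, 17, 12, 1, 18, 16, 16, 2]


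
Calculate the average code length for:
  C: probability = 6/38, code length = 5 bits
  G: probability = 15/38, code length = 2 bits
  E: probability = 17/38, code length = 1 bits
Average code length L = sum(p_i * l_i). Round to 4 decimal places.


Weighted contributions p_i * l_i:
  C: (6/38) * 5 = 30/38
  G: (15/38) * 2 = 30/38
  E: (17/38) * 1 = 17/38
Sum = (30 + 30 + 17)/38 = 77/38

L = 77/38 = 2.0263 bits/symbol


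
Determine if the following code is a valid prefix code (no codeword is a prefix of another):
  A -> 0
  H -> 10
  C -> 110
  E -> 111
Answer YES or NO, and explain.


Checking each pair (does one codeword prefix another?):
  A='0' vs H='10': no prefix
  A='0' vs C='110': no prefix
  A='0' vs E='111': no prefix
  H='10' vs A='0': no prefix
  H='10' vs C='110': no prefix
  H='10' vs E='111': no prefix
  C='110' vs A='0': no prefix
  C='110' vs H='10': no prefix
  C='110' vs E='111': no prefix
  E='111' vs A='0': no prefix
  E='111' vs H='10': no prefix
  E='111' vs C='110': no prefix
No violation found over all pairs.

YES -- this is a valid prefix code. No codeword is a prefix of any other codeword.


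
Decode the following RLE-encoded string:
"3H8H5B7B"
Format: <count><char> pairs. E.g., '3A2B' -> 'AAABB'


Expanding each <count><char> pair:
  3H -> 'HHH'
  8H -> 'HHHHHHHH'
  5B -> 'BBBBB'
  7B -> 'BBBBBBB'

Decoded = HHHHHHHHHHHBBBBBBBBBBBB


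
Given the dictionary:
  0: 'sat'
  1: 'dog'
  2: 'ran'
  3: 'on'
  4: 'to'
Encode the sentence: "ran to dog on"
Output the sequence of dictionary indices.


Look up each word in the dictionary:
  'ran' -> 2
  'to' -> 4
  'dog' -> 1
  'on' -> 3

Encoded: [2, 4, 1, 3]


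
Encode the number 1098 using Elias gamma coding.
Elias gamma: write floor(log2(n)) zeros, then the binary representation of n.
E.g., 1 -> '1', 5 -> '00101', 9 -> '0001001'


num_bits = floor(log2(1098)) + 1 = 11
leading_zeros = num_bits - 1 = 10
binary(1098) = 10001001010

Elias gamma(1098) = '0000000000' + '10001001010' = 000000000010001001010 (21 bits)


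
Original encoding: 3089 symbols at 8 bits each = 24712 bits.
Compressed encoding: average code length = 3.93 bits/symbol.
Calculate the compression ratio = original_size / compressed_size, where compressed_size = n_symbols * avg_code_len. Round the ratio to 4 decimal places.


original_size = n_symbols * orig_bits = 3089 * 8 = 24712 bits
compressed_size = n_symbols * avg_code_len = 3089 * 3.93 = 12139.77 bits
ratio = original_size / compressed_size = 24712 / 12139.77 = 2.0356

Compression ratio = 2.0356


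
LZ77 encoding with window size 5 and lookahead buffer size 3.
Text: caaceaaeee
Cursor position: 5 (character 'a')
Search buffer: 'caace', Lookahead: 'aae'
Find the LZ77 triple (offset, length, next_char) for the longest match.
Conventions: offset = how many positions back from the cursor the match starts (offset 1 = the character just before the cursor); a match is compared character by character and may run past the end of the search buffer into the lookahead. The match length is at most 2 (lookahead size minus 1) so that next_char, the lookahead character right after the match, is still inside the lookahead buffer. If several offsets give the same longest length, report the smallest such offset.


Try each offset into the search buffer:
  offset=1 (pos 4, char 'e'): match length 0
  offset=2 (pos 3, char 'c'): match length 0
  offset=3 (pos 2, char 'a'): match length 1
  offset=4 (pos 1, char 'a'): match length 2
  offset=5 (pos 0, char 'c'): match length 0
Longest match has length 2 at offset 4.
next_char = character at position 5 + 2 = 7 -> 'e'

Best match: offset=4, length=2 (matching 'aa' starting at position 1)
LZ77 triple: (4, 2, 'e')


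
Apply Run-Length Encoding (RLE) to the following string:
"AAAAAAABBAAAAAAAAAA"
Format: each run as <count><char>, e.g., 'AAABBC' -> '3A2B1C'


Scanning runs left to right:
  i=0: run of 'A' x 7 -> '7A'
  i=7: run of 'B' x 2 -> '2B'
  i=9: run of 'A' x 10 -> '10A'

RLE = 7A2B10A


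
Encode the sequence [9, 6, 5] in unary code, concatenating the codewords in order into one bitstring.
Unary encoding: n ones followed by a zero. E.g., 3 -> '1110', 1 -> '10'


Encode each number as n ones followed by a terminating 0:
  9 -> 1111111110 (10 bits)
  6 -> 1111110 (7 bits)
  5 -> 111110 (6 bits)
Total length = 10 + 7 + 6 = 23 bits.

Unary([9, 6, 5]) = 11111111101111110111110 (23 bits)


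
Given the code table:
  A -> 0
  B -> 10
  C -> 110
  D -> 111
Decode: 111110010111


Decoding:
111 -> D
110 -> C
0 -> A
10 -> B
111 -> D


Result: DCABD


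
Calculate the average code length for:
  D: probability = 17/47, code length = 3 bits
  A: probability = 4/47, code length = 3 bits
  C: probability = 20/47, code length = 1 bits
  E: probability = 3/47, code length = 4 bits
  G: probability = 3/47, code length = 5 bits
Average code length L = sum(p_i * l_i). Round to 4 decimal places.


Weighted contributions p_i * l_i:
  D: (17/47) * 3 = 51/47
  A: (4/47) * 3 = 12/47
  C: (20/47) * 1 = 20/47
  E: (3/47) * 4 = 12/47
  G: (3/47) * 5 = 15/47
Sum = (51 + 12 + 20 + 12 + 15)/47 = 110/47

L = 110/47 = 2.3404 bits/symbol


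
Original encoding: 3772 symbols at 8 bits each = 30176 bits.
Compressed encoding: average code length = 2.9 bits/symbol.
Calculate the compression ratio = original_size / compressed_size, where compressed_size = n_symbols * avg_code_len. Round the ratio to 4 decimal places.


original_size = n_symbols * orig_bits = 3772 * 8 = 30176 bits
compressed_size = n_symbols * avg_code_len = 3772 * 2.9 = 10938.8 bits
ratio = original_size / compressed_size = 30176 / 10938.8 = 2.7586

Compression ratio = 2.7586


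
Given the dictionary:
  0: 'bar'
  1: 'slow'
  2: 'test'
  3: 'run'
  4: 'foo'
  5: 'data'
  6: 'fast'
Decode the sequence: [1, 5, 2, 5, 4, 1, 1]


Look up each index in the dictionary:
  1 -> 'slow'
  5 -> 'data'
  2 -> 'test'
  5 -> 'data'
  4 -> 'foo'
  1 -> 'slow'
  1 -> 'slow'

Decoded: "slow data test data foo slow slow"


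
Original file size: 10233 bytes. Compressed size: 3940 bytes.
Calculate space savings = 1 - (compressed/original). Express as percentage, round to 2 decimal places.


ratio = compressed/original = 3940/10233 = 0.385029
savings = 1 - ratio = 1 - 0.385029 = 0.614971
as a percentage: 0.614971 * 100 = 61.5%

Space savings = 1 - 3940/10233 = 61.5%


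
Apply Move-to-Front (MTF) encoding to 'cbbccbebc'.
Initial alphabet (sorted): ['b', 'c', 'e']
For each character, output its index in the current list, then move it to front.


MTF encoding:
'c': index 1 in ['b', 'c', 'e'] -> ['c', 'b', 'e']
'b': index 1 in ['c', 'b', 'e'] -> ['b', 'c', 'e']
'b': index 0 in ['b', 'c', 'e'] -> ['b', 'c', 'e']
'c': index 1 in ['b', 'c', 'e'] -> ['c', 'b', 'e']
'c': index 0 in ['c', 'b', 'e'] -> ['c', 'b', 'e']
'b': index 1 in ['c', 'b', 'e'] -> ['b', 'c', 'e']
'e': index 2 in ['b', 'c', 'e'] -> ['e', 'b', 'c']
'b': index 1 in ['e', 'b', 'c'] -> ['b', 'e', 'c']
'c': index 2 in ['b', 'e', 'c'] -> ['c', 'b', 'e']


Output: [1, 1, 0, 1, 0, 1, 2, 1, 2]


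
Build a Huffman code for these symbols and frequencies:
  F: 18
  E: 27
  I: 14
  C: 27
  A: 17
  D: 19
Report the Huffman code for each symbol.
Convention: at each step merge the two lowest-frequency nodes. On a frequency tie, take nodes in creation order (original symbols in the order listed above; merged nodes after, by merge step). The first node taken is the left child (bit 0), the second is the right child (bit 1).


Huffman tree construction:
Step 1: Merge I(14) + A(17) = 31
Step 2: Merge F(18) + D(19) = 37
Step 3: Merge E(27) + C(27) = 54
Step 4: Merge (I+A)(31) + (F+D)(37) = 68
Step 5: Merge (E+C)(54) + ((I+A)+(F+D))(68) = 122
Read each symbol's code off the tree from the root (left child = 0, right child = 1).

Codes:
  F: 110 (length 3)
  E: 00 (length 2)
  I: 100 (length 3)
  C: 01 (length 2)
  A: 101 (length 3)
  D: 111 (length 3)
Average code length: 312/122 = 2.5574 bits/symbol


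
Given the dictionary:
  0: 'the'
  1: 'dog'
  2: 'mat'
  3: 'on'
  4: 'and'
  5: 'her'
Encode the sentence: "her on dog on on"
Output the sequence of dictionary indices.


Look up each word in the dictionary:
  'her' -> 5
  'on' -> 3
  'dog' -> 1
  'on' -> 3
  'on' -> 3

Encoded: [5, 3, 1, 3, 3]


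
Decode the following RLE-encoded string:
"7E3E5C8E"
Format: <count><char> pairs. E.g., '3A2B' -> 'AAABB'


Expanding each <count><char> pair:
  7E -> 'EEEEEEE'
  3E -> 'EEE'
  5C -> 'CCCCC'
  8E -> 'EEEEEEEE'

Decoded = EEEEEEEEEECCCCCEEEEEEEE


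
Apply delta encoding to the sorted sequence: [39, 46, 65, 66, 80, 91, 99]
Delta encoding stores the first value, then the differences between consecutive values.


First value: 39
Deltas:
  46 - 39 = 7
  65 - 46 = 19
  66 - 65 = 1
  80 - 66 = 14
  91 - 80 = 11
  99 - 91 = 8


Delta encoded: [39, 7, 19, 1, 14, 11, 8]


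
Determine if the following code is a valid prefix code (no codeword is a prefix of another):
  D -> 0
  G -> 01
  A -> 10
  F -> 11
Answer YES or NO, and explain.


Checking each pair (does one codeword prefix another?):
  D='0' vs G='01': prefix -- VIOLATION

NO -- this is NOT a valid prefix code. D (0) is a prefix of G (01).


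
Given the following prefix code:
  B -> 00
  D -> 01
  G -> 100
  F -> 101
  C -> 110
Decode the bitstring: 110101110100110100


Decoding step by step:
Bits 110 -> C
Bits 101 -> F
Bits 110 -> C
Bits 100 -> G
Bits 110 -> C
Bits 100 -> G


Decoded message: CFCGCG


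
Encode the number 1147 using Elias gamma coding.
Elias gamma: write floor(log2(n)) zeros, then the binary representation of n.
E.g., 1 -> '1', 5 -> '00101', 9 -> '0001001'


num_bits = floor(log2(1147)) + 1 = 11
leading_zeros = num_bits - 1 = 10
binary(1147) = 10001111011

Elias gamma(1147) = '0000000000' + '10001111011' = 000000000010001111011 (21 bits)


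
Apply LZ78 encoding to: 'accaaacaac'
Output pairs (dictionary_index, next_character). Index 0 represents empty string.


LZ78 encoding steps:
Dictionary: {0: ''}
Step 1: w='' (idx 0), next='a' -> output (0, 'a'), add 'a' as idx 1
Step 2: w='' (idx 0), next='c' -> output (0, 'c'), add 'c' as idx 2
Step 3: w='c' (idx 2), next='a' -> output (2, 'a'), add 'ca' as idx 3
Step 4: w='a' (idx 1), next='a' -> output (1, 'a'), add 'aa' as idx 4
Step 5: w='ca' (idx 3), next='a' -> output (3, 'a'), add 'caa' as idx 5
Step 6: w='c' (idx 2), end of input -> output (2, '')


Encoded: [(0, 'a'), (0, 'c'), (2, 'a'), (1, 'a'), (3, 'a'), (2, '')]


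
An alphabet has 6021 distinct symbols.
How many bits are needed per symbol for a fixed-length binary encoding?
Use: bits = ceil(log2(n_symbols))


log2(6021) = 12.5558
Bracket: 2^12 = 4096 < 6021 <= 2^13 = 8192
So ceil(log2(6021)) = 13

bits = ceil(log2(6021)) = ceil(12.5558) = 13 bits


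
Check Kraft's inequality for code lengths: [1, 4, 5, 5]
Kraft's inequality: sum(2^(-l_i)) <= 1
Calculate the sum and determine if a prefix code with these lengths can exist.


Sum = 2^(-1) + 2^(-4) + 2^(-5) + 2^(-5)
    = 0.5 + 0.0625 + 0.03125 + 0.03125
    = 20/32 = 0.625
Since 0.625 <= 1, Kraft's inequality IS satisfied.
A prefix code with these lengths CAN exist.

Kraft sum = 0.625. Satisfied.


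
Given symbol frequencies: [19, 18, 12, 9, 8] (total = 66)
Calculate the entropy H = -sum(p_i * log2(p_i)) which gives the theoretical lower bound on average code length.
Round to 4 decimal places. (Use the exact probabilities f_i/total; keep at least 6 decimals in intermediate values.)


Per-symbol terms -p_i * log2(p_i) with p_i = f_i/66:
  p = 19/66 = 0.287879: log2(p) = -1.796467, -p*log2(p) = 0.517165
  p = 18/66 = 0.272727: log2(p) = -1.874469, -p*log2(p) = 0.511219
  p = 12/66 = 0.181818: log2(p) = -2.459432, -p*log2(p) = 0.447169
  p = 9/66 = 0.136364: log2(p) = -2.874469, -p*log2(p) = 0.391973
  p = 8/66 = 0.121212: log2(p) = -3.044394, -p*log2(p) = 0.369017
H = 0.517165 + 0.511219 + 0.447169 + 0.391973 + 0.369017 = 2.236543

H = 2.2365 bits/symbol


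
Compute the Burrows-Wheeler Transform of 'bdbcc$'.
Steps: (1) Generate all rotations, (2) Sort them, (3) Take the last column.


Rotations (sorted):
  0: $bdbcc -> last char: c
  1: bcc$bd -> last char: d
  2: bdbcc$ -> last char: $
  3: c$bdbc -> last char: c
  4: cc$bdb -> last char: b
  5: dbcc$b -> last char: b


BWT = cd$cbb


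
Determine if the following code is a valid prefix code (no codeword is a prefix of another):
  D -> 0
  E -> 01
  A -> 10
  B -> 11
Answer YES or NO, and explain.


Checking each pair (does one codeword prefix another?):
  D='0' vs E='01': prefix -- VIOLATION

NO -- this is NOT a valid prefix code. D (0) is a prefix of E (01).


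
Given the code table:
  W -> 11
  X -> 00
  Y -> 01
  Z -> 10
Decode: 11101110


Decoding:
11 -> W
10 -> Z
11 -> W
10 -> Z


Result: WZWZ


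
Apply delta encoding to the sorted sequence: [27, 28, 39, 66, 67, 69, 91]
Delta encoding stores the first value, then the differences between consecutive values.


First value: 27
Deltas:
  28 - 27 = 1
  39 - 28 = 11
  66 - 39 = 27
  67 - 66 = 1
  69 - 67 = 2
  91 - 69 = 22


Delta encoded: [27, 1, 11, 27, 1, 2, 22]


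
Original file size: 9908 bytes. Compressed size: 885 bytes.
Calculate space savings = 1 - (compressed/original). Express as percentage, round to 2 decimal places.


ratio = compressed/original = 885/9908 = 0.089322
savings = 1 - ratio = 1 - 0.089322 = 0.910678
as a percentage: 0.910678 * 100 = 91.07%

Space savings = 1 - 885/9908 = 91.07%


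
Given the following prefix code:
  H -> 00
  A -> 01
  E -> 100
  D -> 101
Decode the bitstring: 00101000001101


Decoding step by step:
Bits 00 -> H
Bits 101 -> D
Bits 00 -> H
Bits 00 -> H
Bits 01 -> A
Bits 101 -> D


Decoded message: HDHHAD


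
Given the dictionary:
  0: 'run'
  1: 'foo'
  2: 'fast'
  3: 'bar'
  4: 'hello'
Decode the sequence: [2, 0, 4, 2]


Look up each index in the dictionary:
  2 -> 'fast'
  0 -> 'run'
  4 -> 'hello'
  2 -> 'fast'

Decoded: "fast run hello fast"


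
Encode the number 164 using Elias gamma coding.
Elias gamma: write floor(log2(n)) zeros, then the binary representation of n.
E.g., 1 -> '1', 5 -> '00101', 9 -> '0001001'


num_bits = floor(log2(164)) + 1 = 8
leading_zeros = num_bits - 1 = 7
binary(164) = 10100100

Elias gamma(164) = '0000000' + '10100100' = 000000010100100 (15 bits)


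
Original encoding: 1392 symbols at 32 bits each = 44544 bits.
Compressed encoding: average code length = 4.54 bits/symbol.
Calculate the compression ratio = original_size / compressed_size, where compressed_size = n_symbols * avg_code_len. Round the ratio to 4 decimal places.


original_size = n_symbols * orig_bits = 1392 * 32 = 44544 bits
compressed_size = n_symbols * avg_code_len = 1392 * 4.54 = 6319.68 bits
ratio = original_size / compressed_size = 44544 / 6319.68 = 7.0485

Compression ratio = 7.0485


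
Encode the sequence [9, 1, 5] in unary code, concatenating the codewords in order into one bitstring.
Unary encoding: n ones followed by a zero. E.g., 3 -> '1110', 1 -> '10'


Encode each number as n ones followed by a terminating 0:
  9 -> 1111111110 (10 bits)
  1 -> 10 (2 bits)
  5 -> 111110 (6 bits)
Total length = 10 + 2 + 6 = 18 bits.

Unary([9, 1, 5]) = 111111111010111110 (18 bits)


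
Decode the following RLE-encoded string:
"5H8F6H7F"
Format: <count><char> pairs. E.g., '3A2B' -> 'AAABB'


Expanding each <count><char> pair:
  5H -> 'HHHHH'
  8F -> 'FFFFFFFF'
  6H -> 'HHHHHH'
  7F -> 'FFFFFFF'

Decoded = HHHHHFFFFFFFFHHHHHHFFFFFFF


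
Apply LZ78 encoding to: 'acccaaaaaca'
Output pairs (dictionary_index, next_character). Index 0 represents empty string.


LZ78 encoding steps:
Dictionary: {0: ''}
Step 1: w='' (idx 0), next='a' -> output (0, 'a'), add 'a' as idx 1
Step 2: w='' (idx 0), next='c' -> output (0, 'c'), add 'c' as idx 2
Step 3: w='c' (idx 2), next='c' -> output (2, 'c'), add 'cc' as idx 3
Step 4: w='a' (idx 1), next='a' -> output (1, 'a'), add 'aa' as idx 4
Step 5: w='aa' (idx 4), next='a' -> output (4, 'a'), add 'aaa' as idx 5
Step 6: w='c' (idx 2), next='a' -> output (2, 'a'), add 'ca' as idx 6


Encoded: [(0, 'a'), (0, 'c'), (2, 'c'), (1, 'a'), (4, 'a'), (2, 'a')]


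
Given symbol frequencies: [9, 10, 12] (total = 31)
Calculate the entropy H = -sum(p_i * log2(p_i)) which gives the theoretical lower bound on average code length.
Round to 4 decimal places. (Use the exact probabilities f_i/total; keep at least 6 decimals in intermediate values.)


Per-symbol terms -p_i * log2(p_i) with p_i = f_i/31:
  p = 9/31 = 0.290323: log2(p) = -1.784271, -p*log2(p) = 0.518014
  p = 10/31 = 0.322581: log2(p) = -1.632268, -p*log2(p) = 0.526538
  p = 12/31 = 0.387097: log2(p) = -1.369234, -p*log2(p) = 0.530026
H = 0.518014 + 0.526538 + 0.530026 = 1.574578

H = 1.5746 bits/symbol


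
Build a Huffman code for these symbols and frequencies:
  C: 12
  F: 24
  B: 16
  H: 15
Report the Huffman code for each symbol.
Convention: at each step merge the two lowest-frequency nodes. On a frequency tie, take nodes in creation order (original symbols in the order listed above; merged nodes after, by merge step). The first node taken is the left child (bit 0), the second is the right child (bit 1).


Huffman tree construction:
Step 1: Merge C(12) + H(15) = 27
Step 2: Merge B(16) + F(24) = 40
Step 3: Merge (C+H)(27) + (B+F)(40) = 67
Read each symbol's code off the tree from the root (left child = 0, right child = 1).

Codes:
  C: 00 (length 2)
  F: 11 (length 2)
  B: 10 (length 2)
  H: 01 (length 2)
Average code length: 134/67 = 2.0000 bits/symbol


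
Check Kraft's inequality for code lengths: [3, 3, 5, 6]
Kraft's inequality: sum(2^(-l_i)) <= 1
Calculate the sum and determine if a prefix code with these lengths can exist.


Sum = 2^(-3) + 2^(-3) + 2^(-5) + 2^(-6)
    = 0.125 + 0.125 + 0.03125 + 0.015625
    = 19/64 = 0.296875
Since 0.296875 <= 1, Kraft's inequality IS satisfied.
A prefix code with these lengths CAN exist.

Kraft sum = 0.296875. Satisfied.


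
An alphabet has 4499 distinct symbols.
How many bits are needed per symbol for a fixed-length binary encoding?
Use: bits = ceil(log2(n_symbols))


log2(4499) = 12.1354
Bracket: 2^12 = 4096 < 4499 <= 2^13 = 8192
So ceil(log2(4499)) = 13

bits = ceil(log2(4499)) = ceil(12.1354) = 13 bits


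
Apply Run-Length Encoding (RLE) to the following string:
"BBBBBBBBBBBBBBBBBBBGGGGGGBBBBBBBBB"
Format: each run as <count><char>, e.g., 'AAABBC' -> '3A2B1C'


Scanning runs left to right:
  i=0: run of 'B' x 19 -> '19B'
  i=19: run of 'G' x 6 -> '6G'
  i=25: run of 'B' x 9 -> '9B'

RLE = 19B6G9B


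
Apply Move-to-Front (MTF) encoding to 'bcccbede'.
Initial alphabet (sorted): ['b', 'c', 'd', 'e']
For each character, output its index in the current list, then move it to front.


MTF encoding:
'b': index 0 in ['b', 'c', 'd', 'e'] -> ['b', 'c', 'd', 'e']
'c': index 1 in ['b', 'c', 'd', 'e'] -> ['c', 'b', 'd', 'e']
'c': index 0 in ['c', 'b', 'd', 'e'] -> ['c', 'b', 'd', 'e']
'c': index 0 in ['c', 'b', 'd', 'e'] -> ['c', 'b', 'd', 'e']
'b': index 1 in ['c', 'b', 'd', 'e'] -> ['b', 'c', 'd', 'e']
'e': index 3 in ['b', 'c', 'd', 'e'] -> ['e', 'b', 'c', 'd']
'd': index 3 in ['e', 'b', 'c', 'd'] -> ['d', 'e', 'b', 'c']
'e': index 1 in ['d', 'e', 'b', 'c'] -> ['e', 'd', 'b', 'c']


Output: [0, 1, 0, 0, 1, 3, 3, 1]


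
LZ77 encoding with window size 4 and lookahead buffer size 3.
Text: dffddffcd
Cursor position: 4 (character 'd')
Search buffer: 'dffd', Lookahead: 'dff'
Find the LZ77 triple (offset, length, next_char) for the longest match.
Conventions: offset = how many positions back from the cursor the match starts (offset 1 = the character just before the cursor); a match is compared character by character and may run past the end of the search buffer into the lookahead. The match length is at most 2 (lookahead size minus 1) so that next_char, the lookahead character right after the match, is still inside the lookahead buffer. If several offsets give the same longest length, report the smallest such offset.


Try each offset into the search buffer:
  offset=1 (pos 3, char 'd'): match length 1
  offset=2 (pos 2, char 'f'): match length 0
  offset=3 (pos 1, char 'f'): match length 0
  offset=4 (pos 0, char 'd'): match length 2
Longest match has length 2 at offset 4.
next_char = character at position 4 + 2 = 6 -> 'f'

Best match: offset=4, length=2 (matching 'df' starting at position 0)
LZ77 triple: (4, 2, 'f')


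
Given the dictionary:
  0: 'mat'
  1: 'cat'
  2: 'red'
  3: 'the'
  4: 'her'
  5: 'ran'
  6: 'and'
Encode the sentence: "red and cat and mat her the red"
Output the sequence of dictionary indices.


Look up each word in the dictionary:
  'red' -> 2
  'and' -> 6
  'cat' -> 1
  'and' -> 6
  'mat' -> 0
  'her' -> 4
  'the' -> 3
  'red' -> 2

Encoded: [2, 6, 1, 6, 0, 4, 3, 2]


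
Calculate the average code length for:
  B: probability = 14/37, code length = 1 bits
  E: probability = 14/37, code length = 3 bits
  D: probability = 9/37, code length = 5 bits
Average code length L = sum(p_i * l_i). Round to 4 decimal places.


Weighted contributions p_i * l_i:
  B: (14/37) * 1 = 14/37
  E: (14/37) * 3 = 42/37
  D: (9/37) * 5 = 45/37
Sum = (14 + 42 + 45)/37 = 101/37

L = 101/37 = 2.7297 bits/symbol


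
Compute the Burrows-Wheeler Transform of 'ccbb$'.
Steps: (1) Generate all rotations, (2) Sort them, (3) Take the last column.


Rotations (sorted):
  0: $ccbb -> last char: b
  1: b$ccb -> last char: b
  2: bb$cc -> last char: c
  3: cbb$c -> last char: c
  4: ccbb$ -> last char: $


BWT = bbcc$


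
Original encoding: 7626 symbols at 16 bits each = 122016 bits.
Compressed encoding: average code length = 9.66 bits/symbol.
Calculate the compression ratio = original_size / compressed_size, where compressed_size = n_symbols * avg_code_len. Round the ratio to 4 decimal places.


original_size = n_symbols * orig_bits = 7626 * 16 = 122016 bits
compressed_size = n_symbols * avg_code_len = 7626 * 9.66 = 73667.16 bits
ratio = original_size / compressed_size = 122016 / 73667.16 = 1.6563

Compression ratio = 1.6563


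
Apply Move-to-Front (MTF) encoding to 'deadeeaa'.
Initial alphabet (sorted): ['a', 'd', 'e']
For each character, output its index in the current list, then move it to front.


MTF encoding:
'd': index 1 in ['a', 'd', 'e'] -> ['d', 'a', 'e']
'e': index 2 in ['d', 'a', 'e'] -> ['e', 'd', 'a']
'a': index 2 in ['e', 'd', 'a'] -> ['a', 'e', 'd']
'd': index 2 in ['a', 'e', 'd'] -> ['d', 'a', 'e']
'e': index 2 in ['d', 'a', 'e'] -> ['e', 'd', 'a']
'e': index 0 in ['e', 'd', 'a'] -> ['e', 'd', 'a']
'a': index 2 in ['e', 'd', 'a'] -> ['a', 'e', 'd']
'a': index 0 in ['a', 'e', 'd'] -> ['a', 'e', 'd']


Output: [1, 2, 2, 2, 2, 0, 2, 0]


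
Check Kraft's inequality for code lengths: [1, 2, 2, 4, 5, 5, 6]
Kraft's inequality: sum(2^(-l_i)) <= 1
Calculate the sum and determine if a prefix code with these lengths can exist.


Sum = 2^(-1) + 2^(-2) + 2^(-2) + 2^(-4) + 2^(-5) + 2^(-5) + 2^(-6)
    = 0.5 + 0.25 + 0.25 + 0.0625 + 0.03125 + 0.03125 + 0.015625
    = 73/64 = 1.140625
Since 1.140625 > 1, Kraft's inequality is NOT satisfied.
A prefix code with these lengths CANNOT exist.

Kraft sum = 1.140625. Not satisfied.


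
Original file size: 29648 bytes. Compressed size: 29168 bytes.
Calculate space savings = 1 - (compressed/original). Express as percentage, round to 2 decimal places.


ratio = compressed/original = 29168/29648 = 0.98381
savings = 1 - ratio = 1 - 0.98381 = 0.01619
as a percentage: 0.01619 * 100 = 1.62%

Space savings = 1 - 29168/29648 = 1.62%


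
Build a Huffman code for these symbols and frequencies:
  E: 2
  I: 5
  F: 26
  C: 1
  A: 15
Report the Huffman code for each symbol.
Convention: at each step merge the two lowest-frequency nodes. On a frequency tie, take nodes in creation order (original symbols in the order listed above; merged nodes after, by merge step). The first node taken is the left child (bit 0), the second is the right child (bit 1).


Huffman tree construction:
Step 1: Merge C(1) + E(2) = 3
Step 2: Merge (C+E)(3) + I(5) = 8
Step 3: Merge ((C+E)+I)(8) + A(15) = 23
Step 4: Merge (((C+E)+I)+A)(23) + F(26) = 49
Read each symbol's code off the tree from the root (left child = 0, right child = 1).

Codes:
  E: 0001 (length 4)
  I: 001 (length 3)
  F: 1 (length 1)
  C: 0000 (length 4)
  A: 01 (length 2)
Average code length: 83/49 = 1.6939 bits/symbol


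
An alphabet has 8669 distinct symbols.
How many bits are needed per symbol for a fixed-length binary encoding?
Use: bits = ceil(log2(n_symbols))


log2(8669) = 13.0816
Bracket: 2^13 = 8192 < 8669 <= 2^14 = 16384
So ceil(log2(8669)) = 14

bits = ceil(log2(8669)) = ceil(13.0816) = 14 bits


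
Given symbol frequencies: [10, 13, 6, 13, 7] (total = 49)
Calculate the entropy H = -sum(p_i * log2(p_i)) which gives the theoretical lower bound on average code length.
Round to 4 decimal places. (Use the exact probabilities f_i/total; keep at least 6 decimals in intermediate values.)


Per-symbol terms -p_i * log2(p_i) with p_i = f_i/49:
  p = 10/49 = 0.204082: log2(p) = -2.292782, -p*log2(p) = 0.467915
  p = 13/49 = 0.265306: log2(p) = -1.914270, -p*log2(p) = 0.507868
  p = 6/49 = 0.122449: log2(p) = -3.029747, -p*log2(p) = 0.370989
  p = 13/49 = 0.265306: log2(p) = -1.914270, -p*log2(p) = 0.507868
  p = 7/49 = 0.142857: log2(p) = -2.807355, -p*log2(p) = 0.401051
H = 0.467915 + 0.507868 + 0.370989 + 0.507868 + 0.401051 = 2.255691

H = 2.2557 bits/symbol


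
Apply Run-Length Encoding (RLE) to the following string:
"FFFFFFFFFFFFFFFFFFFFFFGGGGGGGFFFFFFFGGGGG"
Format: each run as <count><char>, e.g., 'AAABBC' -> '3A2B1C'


Scanning runs left to right:
  i=0: run of 'F' x 22 -> '22F'
  i=22: run of 'G' x 7 -> '7G'
  i=29: run of 'F' x 7 -> '7F'
  i=36: run of 'G' x 5 -> '5G'

RLE = 22F7G7F5G


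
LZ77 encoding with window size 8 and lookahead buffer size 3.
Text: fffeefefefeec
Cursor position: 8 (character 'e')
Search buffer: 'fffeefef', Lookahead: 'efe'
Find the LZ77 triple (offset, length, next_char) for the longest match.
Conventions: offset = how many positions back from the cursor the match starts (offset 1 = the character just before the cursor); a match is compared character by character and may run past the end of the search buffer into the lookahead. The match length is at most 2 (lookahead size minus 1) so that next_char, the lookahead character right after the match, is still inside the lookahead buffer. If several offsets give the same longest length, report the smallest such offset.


Try each offset into the search buffer:
  offset=1 (pos 7, char 'f'): match length 0
  offset=2 (pos 6, char 'e'): match length 2
  offset=3 (pos 5, char 'f'): match length 0
  offset=4 (pos 4, char 'e'): match length 2
  offset=5 (pos 3, char 'e'): match length 1
  offset=6 (pos 2, char 'f'): match length 0
  offset=7 (pos 1, char 'f'): match length 0
  offset=8 (pos 0, char 'f'): match length 0
Longest match has length 2, found at offsets 2, 4; take the smallest, offset 2.
next_char = character at position 8 + 2 = 10 -> 'e'

Best match: offset=2, length=2 (matching 'ef' starting at position 6)
LZ77 triple: (2, 2, 'e')


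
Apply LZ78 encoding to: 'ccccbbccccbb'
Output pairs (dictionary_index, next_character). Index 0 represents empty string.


LZ78 encoding steps:
Dictionary: {0: ''}
Step 1: w='' (idx 0), next='c' -> output (0, 'c'), add 'c' as idx 1
Step 2: w='c' (idx 1), next='c' -> output (1, 'c'), add 'cc' as idx 2
Step 3: w='c' (idx 1), next='b' -> output (1, 'b'), add 'cb' as idx 3
Step 4: w='' (idx 0), next='b' -> output (0, 'b'), add 'b' as idx 4
Step 5: w='cc' (idx 2), next='c' -> output (2, 'c'), add 'ccc' as idx 5
Step 6: w='cb' (idx 3), next='b' -> output (3, 'b'), add 'cbb' as idx 6


Encoded: [(0, 'c'), (1, 'c'), (1, 'b'), (0, 'b'), (2, 'c'), (3, 'b')]


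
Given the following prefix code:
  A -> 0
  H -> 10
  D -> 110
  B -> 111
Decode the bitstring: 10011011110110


Decoding step by step:
Bits 10 -> H
Bits 0 -> A
Bits 110 -> D
Bits 111 -> B
Bits 10 -> H
Bits 110 -> D


Decoded message: HADBHD


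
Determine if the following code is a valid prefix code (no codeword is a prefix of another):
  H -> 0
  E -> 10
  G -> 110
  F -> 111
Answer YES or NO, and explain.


Checking each pair (does one codeword prefix another?):
  H='0' vs E='10': no prefix
  H='0' vs G='110': no prefix
  H='0' vs F='111': no prefix
  E='10' vs H='0': no prefix
  E='10' vs G='110': no prefix
  E='10' vs F='111': no prefix
  G='110' vs H='0': no prefix
  G='110' vs E='10': no prefix
  G='110' vs F='111': no prefix
  F='111' vs H='0': no prefix
  F='111' vs E='10': no prefix
  F='111' vs G='110': no prefix
No violation found over all pairs.

YES -- this is a valid prefix code. No codeword is a prefix of any other codeword.


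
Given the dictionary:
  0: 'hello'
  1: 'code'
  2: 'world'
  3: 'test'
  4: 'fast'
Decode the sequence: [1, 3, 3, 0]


Look up each index in the dictionary:
  1 -> 'code'
  3 -> 'test'
  3 -> 'test'
  0 -> 'hello'

Decoded: "code test test hello"


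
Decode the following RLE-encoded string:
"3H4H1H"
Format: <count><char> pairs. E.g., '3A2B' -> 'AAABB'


Expanding each <count><char> pair:
  3H -> 'HHH'
  4H -> 'HHHH'
  1H -> 'H'

Decoded = HHHHHHHH


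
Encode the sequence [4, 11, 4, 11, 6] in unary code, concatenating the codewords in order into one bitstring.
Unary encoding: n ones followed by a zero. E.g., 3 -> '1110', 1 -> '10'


Encode each number as n ones followed by a terminating 0:
  4 -> 11110 (5 bits)
  11 -> 111111111110 (12 bits)
  4 -> 11110 (5 bits)
  11 -> 111111111110 (12 bits)
  6 -> 1111110 (7 bits)
Total length = 5 + 12 + 5 + 12 + 7 = 41 bits.

Unary([4, 11, 4, 11, 6]) = 11110111111111110111101111111111101111110 (41 bits)


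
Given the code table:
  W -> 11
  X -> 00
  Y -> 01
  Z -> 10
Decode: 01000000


Decoding:
01 -> Y
00 -> X
00 -> X
00 -> X


Result: YXXX


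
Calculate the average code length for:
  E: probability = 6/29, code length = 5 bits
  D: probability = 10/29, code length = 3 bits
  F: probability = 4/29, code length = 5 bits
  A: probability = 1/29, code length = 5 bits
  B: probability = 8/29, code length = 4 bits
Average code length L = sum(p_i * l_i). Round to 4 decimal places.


Weighted contributions p_i * l_i:
  E: (6/29) * 5 = 30/29
  D: (10/29) * 3 = 30/29
  F: (4/29) * 5 = 20/29
  A: (1/29) * 5 = 5/29
  B: (8/29) * 4 = 32/29
Sum = (30 + 30 + 20 + 5 + 32)/29 = 117/29

L = 117/29 = 4.0345 bits/symbol


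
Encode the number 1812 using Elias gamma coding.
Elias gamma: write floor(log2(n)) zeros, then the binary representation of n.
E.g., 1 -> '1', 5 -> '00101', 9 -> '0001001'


num_bits = floor(log2(1812)) + 1 = 11
leading_zeros = num_bits - 1 = 10
binary(1812) = 11100010100

Elias gamma(1812) = '0000000000' + '11100010100' = 000000000011100010100 (21 bits)


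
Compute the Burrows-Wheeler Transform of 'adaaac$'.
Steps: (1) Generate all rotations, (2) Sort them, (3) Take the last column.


Rotations (sorted):
  0: $adaaac -> last char: c
  1: aaac$ad -> last char: d
  2: aac$ada -> last char: a
  3: ac$adaa -> last char: a
  4: adaaac$ -> last char: $
  5: c$adaaa -> last char: a
  6: daaac$a -> last char: a


BWT = cdaa$aa


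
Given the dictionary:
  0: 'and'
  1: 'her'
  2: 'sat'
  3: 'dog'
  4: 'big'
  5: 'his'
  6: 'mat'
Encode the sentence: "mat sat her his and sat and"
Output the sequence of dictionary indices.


Look up each word in the dictionary:
  'mat' -> 6
  'sat' -> 2
  'her' -> 1
  'his' -> 5
  'and' -> 0
  'sat' -> 2
  'and' -> 0

Encoded: [6, 2, 1, 5, 0, 2, 0]


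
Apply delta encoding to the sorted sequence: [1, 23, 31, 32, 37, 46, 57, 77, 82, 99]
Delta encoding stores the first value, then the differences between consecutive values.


First value: 1
Deltas:
  23 - 1 = 22
  31 - 23 = 8
  32 - 31 = 1
  37 - 32 = 5
  46 - 37 = 9
  57 - 46 = 11
  77 - 57 = 20
  82 - 77 = 5
  99 - 82 = 17


Delta encoded: [1, 22, 8, 1, 5, 9, 11, 20, 5, 17]


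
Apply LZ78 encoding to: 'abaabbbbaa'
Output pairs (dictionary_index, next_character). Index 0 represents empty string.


LZ78 encoding steps:
Dictionary: {0: ''}
Step 1: w='' (idx 0), next='a' -> output (0, 'a'), add 'a' as idx 1
Step 2: w='' (idx 0), next='b' -> output (0, 'b'), add 'b' as idx 2
Step 3: w='a' (idx 1), next='a' -> output (1, 'a'), add 'aa' as idx 3
Step 4: w='b' (idx 2), next='b' -> output (2, 'b'), add 'bb' as idx 4
Step 5: w='bb' (idx 4), next='a' -> output (4, 'a'), add 'bba' as idx 5
Step 6: w='a' (idx 1), end of input -> output (1, '')


Encoded: [(0, 'a'), (0, 'b'), (1, 'a'), (2, 'b'), (4, 'a'), (1, '')]


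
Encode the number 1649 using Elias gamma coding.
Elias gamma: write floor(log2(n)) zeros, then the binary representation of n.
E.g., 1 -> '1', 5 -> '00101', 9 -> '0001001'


num_bits = floor(log2(1649)) + 1 = 11
leading_zeros = num_bits - 1 = 10
binary(1649) = 11001110001

Elias gamma(1649) = '0000000000' + '11001110001' = 000000000011001110001 (21 bits)
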